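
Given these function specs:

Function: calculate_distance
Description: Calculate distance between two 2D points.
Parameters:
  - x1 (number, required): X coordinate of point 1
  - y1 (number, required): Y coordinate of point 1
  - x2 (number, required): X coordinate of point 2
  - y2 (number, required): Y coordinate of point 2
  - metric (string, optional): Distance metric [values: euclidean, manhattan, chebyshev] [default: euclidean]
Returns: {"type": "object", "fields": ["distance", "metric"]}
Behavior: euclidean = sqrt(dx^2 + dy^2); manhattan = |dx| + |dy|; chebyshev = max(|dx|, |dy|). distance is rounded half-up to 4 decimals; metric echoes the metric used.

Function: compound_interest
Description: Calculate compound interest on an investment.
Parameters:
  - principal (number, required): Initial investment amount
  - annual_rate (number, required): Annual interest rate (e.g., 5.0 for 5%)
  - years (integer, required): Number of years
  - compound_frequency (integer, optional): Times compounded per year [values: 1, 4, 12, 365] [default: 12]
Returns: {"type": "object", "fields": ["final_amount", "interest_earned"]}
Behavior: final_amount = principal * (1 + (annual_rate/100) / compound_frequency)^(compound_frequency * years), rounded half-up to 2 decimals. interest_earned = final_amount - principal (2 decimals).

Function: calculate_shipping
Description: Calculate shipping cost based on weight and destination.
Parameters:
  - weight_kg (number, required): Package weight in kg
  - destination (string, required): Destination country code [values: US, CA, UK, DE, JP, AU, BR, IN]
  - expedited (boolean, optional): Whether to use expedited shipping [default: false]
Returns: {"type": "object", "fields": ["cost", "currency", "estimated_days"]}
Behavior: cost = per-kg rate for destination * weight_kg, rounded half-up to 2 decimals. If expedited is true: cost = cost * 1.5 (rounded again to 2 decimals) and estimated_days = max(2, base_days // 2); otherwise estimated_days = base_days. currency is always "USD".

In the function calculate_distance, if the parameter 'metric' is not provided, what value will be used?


The calculate_distance spec declares:
  - metric (string, optional): Distance metric [values: euclidean, manhattan, chebyshev] [default: euclidean]
Default:
euclidean


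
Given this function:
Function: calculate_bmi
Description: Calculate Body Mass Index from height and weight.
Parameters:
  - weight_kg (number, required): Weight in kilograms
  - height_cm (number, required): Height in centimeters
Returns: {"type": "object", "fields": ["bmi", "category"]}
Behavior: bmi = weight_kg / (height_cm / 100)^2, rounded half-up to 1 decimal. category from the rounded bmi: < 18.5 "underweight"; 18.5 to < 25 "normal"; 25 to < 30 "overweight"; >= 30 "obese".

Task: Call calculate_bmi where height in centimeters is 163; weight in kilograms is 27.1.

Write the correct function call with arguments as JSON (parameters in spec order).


Mapping each described value to its parameter name:
  'Height in centimeters' -> height_cm = 163
  'Weight in kilograms' -> weight_kg = 27.1
calculate_bmi({"weight_kg": 27.1, "height_cm": 163})


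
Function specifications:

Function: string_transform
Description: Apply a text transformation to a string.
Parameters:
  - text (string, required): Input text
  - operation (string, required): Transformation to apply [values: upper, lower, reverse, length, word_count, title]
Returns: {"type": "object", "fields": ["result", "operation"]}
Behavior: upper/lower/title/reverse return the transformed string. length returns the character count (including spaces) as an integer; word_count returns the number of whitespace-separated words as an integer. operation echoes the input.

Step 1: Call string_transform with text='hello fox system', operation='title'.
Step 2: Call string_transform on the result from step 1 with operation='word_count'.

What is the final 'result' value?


Step 1: string_transform(text='hello fox system', operation='title')
  -> result = 'Hello Fox System'
Step 2: string_transform(text='Hello Fox System', operation='word_count')
  words: Hello, Fox, System -> 3
  -> result = 3
3


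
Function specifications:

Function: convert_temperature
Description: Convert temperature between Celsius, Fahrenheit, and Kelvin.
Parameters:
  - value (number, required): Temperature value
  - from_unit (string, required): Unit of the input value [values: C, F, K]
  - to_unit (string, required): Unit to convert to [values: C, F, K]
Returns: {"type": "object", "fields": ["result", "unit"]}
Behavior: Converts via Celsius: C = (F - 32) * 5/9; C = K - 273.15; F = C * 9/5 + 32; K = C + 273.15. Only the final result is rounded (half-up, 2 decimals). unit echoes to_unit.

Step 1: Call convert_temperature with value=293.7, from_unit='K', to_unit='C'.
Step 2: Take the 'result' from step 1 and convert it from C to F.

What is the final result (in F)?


Step 1: convert_temperature(value=293.7, from_unit=K, to_unit=C)
  To C: 293.7 - 273.15 = 20.55
  Target is C: 20.55
  Round to 2 decimals: 20.55
  -> result = 20.55 C
Step 2: convert_temperature(value=20.55, from_unit=C, to_unit=F)
  Input already in C: 20.55
  To F: 20.55 * 9/5 + 32 = 68.99
  Round to 2 decimals: 68.99
  -> result = 68.99 F
68.99 F


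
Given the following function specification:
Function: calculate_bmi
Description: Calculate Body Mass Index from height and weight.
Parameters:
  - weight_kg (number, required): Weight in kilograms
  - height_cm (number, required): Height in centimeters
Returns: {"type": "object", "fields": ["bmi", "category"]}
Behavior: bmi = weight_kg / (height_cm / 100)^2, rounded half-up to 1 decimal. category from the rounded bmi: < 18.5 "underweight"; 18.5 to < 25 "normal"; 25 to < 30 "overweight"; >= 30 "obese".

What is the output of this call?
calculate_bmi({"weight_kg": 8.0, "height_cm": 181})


height_m = 181 / 100 = 1.81
bmi = 8.0 / 1.81^2 = 8.0 / 3.2761 = 2.441928 -> 2.4
2.4 < 18.5 -> underweight
Output:
{"bmi": 2.4, "category": "underweight"}


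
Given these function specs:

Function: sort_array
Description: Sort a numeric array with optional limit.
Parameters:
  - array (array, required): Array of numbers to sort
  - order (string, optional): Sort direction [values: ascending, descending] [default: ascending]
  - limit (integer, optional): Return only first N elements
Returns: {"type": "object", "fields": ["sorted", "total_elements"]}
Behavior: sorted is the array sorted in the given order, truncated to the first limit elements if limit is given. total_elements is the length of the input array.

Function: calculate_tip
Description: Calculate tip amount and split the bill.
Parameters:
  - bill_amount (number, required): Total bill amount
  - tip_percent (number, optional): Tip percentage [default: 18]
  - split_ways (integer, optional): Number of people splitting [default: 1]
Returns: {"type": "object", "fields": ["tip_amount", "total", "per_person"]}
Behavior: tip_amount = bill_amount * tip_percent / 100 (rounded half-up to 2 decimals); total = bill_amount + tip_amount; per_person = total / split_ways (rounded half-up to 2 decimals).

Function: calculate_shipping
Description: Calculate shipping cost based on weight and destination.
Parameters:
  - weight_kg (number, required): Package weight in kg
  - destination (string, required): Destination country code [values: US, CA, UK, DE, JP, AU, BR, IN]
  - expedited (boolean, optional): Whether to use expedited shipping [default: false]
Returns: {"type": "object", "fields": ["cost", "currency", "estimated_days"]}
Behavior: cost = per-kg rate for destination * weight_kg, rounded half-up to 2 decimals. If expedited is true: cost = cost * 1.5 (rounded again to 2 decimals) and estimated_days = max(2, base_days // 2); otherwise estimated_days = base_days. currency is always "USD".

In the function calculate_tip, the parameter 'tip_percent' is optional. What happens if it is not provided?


The calculate_tip spec declares:
  - tip_percent (number, optional): Tip percentage [default: 18]
It defaults to 18


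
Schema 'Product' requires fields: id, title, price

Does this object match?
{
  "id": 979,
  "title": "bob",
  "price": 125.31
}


Checking required fields... All present.
Valid - all required fields present


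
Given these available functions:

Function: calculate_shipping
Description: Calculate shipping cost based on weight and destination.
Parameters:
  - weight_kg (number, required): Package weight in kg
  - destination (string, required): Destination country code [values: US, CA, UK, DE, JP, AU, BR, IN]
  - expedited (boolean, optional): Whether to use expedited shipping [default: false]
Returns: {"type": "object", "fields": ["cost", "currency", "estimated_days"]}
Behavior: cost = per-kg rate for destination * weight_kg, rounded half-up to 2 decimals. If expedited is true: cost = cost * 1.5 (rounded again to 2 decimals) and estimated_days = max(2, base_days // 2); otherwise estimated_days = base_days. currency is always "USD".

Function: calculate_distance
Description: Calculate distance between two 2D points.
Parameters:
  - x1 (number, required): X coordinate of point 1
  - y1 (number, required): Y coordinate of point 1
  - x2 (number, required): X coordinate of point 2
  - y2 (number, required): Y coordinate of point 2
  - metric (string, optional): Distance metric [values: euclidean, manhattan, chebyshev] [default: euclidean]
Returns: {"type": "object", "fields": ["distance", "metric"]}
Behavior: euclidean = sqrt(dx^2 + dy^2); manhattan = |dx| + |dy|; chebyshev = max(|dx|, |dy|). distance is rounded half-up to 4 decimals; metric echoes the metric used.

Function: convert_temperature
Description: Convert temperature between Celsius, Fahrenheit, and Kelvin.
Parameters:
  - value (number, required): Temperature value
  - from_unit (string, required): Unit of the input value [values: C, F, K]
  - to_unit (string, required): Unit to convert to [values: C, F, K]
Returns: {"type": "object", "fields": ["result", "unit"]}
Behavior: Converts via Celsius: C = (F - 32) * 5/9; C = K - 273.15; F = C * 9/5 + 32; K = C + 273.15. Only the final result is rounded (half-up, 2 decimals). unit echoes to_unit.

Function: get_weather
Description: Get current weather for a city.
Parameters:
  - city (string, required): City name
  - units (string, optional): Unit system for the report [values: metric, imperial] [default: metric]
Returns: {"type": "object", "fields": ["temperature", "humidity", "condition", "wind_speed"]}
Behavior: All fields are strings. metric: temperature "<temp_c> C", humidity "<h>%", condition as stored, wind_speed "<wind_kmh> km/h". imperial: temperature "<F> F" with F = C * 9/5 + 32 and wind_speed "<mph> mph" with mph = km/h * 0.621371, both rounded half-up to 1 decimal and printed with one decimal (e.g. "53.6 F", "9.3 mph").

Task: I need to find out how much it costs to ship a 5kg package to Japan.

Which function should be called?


The task needs a function whose description is: Calculate shipping cost based on weight and destination.
calculate_shipping


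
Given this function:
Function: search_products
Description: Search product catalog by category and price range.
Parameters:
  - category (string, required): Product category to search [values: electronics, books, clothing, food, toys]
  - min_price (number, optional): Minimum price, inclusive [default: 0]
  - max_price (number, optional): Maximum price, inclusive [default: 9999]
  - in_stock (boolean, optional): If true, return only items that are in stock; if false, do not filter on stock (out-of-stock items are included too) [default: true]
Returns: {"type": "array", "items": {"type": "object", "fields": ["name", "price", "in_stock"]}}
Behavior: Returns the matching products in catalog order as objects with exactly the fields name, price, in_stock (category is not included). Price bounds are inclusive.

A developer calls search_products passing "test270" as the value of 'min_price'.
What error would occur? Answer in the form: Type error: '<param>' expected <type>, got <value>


Spec: 'min_price' is declared as number; "test270" is a string.
Type error: 'min_price' expected number, got "test270"


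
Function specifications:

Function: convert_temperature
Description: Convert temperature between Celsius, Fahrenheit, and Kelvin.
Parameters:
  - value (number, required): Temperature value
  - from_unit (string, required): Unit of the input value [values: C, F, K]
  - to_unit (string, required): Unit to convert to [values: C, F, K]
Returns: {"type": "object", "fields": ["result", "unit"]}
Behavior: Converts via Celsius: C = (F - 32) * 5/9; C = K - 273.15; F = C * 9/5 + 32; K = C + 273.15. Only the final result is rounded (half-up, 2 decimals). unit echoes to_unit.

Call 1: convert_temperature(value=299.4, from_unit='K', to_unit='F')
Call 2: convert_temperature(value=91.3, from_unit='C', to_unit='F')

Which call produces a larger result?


Call 1:
  To C: 299.4 - 273.15 = 26.25
  To F: 26.25 * 9/5 + 32 = 79.25
  Round to 2 decimals: 79.25
  -> 79.25 F
Call 2:
  Input already in C: 91.3
  To F: 91.3 * 9/5 + 32 = 196.34
  Round to 2 decimals: 196.34
  -> 196.34 F
Call 2 (196.34 F)


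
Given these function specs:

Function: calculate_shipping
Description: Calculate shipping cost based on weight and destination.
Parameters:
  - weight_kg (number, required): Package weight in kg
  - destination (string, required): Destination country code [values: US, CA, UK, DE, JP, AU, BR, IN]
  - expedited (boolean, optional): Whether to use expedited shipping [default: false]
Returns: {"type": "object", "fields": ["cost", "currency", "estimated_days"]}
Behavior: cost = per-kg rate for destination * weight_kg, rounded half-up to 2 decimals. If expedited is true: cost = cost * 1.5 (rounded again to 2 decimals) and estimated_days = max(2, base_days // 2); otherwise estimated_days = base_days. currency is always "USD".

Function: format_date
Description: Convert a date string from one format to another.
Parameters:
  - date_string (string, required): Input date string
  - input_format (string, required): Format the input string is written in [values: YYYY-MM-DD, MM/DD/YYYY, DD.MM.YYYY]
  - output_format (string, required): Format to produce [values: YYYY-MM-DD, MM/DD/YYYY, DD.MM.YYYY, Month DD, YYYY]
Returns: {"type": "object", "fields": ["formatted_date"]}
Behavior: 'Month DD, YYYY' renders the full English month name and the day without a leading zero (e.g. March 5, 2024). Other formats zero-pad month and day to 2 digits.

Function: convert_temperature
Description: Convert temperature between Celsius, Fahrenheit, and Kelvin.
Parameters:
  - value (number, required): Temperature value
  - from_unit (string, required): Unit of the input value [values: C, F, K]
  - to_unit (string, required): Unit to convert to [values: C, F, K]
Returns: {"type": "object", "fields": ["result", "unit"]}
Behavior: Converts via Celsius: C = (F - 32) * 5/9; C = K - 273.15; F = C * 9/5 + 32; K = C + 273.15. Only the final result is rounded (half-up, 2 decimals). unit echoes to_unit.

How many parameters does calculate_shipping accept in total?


Parameters of calculate_shipping: weight_kg (required), destination (required), expedited (optional)
Total:
3


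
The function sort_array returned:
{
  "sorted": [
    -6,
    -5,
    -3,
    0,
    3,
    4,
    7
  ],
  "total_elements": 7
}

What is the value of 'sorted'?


[-6, -5, -3, 0, 3, 4, 7]


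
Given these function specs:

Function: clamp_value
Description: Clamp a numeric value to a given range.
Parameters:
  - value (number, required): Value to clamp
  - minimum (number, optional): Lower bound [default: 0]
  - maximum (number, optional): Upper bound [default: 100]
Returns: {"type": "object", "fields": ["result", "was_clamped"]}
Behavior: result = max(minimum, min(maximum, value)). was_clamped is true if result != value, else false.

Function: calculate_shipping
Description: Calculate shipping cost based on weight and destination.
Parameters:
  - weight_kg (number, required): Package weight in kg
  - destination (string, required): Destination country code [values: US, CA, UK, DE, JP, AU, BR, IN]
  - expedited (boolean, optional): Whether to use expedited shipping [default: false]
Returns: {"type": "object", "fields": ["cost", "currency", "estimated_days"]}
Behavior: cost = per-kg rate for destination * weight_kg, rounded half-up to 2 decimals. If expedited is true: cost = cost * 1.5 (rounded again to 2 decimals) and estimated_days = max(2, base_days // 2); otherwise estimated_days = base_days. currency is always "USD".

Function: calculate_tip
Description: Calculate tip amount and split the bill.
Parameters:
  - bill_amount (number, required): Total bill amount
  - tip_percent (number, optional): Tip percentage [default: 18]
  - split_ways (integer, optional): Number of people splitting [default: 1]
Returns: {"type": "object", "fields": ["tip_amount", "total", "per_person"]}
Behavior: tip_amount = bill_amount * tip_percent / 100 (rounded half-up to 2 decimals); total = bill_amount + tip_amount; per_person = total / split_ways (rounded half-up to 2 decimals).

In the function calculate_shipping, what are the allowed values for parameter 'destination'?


The calculate_shipping spec declares:
  - destination (string, required): Destination country code [values: US, CA, UK, DE, JP, AU, BR, IN]
Allowed values:
US, CA, UK, DE, JP, AU, BR, IN


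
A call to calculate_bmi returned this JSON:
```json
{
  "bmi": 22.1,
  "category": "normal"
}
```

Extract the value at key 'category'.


normal


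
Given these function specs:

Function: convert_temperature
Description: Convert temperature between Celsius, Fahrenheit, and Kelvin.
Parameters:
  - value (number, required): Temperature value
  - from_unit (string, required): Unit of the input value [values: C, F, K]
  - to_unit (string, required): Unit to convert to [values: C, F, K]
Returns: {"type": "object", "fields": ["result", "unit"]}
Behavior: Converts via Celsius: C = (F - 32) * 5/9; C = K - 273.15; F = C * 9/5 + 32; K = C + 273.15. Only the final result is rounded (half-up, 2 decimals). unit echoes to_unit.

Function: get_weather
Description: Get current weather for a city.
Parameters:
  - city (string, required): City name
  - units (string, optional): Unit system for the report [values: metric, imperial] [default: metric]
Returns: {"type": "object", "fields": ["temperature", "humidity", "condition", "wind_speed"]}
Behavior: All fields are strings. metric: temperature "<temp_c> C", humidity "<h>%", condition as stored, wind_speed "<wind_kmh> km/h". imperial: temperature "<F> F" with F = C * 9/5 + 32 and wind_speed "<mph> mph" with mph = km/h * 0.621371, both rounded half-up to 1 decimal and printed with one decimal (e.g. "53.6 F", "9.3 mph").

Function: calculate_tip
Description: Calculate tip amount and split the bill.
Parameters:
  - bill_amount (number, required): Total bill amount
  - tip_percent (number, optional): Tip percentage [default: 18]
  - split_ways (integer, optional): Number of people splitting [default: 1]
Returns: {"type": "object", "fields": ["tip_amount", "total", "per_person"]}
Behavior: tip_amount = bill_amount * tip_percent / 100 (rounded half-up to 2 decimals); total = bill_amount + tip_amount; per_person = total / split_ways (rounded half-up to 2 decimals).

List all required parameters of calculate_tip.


Parameters of calculate_tip and their required/optional flag:
  bill_amount: required
  tip_percent: optional
  split_ways: optional
bill_amount


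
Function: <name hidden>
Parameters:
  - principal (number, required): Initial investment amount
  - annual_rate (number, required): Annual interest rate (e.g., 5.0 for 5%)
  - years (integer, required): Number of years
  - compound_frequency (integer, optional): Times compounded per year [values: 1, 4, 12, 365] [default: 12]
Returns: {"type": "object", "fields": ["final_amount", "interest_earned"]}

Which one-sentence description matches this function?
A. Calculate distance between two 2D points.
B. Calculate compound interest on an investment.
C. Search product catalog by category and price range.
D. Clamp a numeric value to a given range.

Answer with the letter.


Parameters principal, annual_rate, years, compound_frequency and return ["final_amount", "interest_earned"] fit: Calculate compound interest on an investment.
B


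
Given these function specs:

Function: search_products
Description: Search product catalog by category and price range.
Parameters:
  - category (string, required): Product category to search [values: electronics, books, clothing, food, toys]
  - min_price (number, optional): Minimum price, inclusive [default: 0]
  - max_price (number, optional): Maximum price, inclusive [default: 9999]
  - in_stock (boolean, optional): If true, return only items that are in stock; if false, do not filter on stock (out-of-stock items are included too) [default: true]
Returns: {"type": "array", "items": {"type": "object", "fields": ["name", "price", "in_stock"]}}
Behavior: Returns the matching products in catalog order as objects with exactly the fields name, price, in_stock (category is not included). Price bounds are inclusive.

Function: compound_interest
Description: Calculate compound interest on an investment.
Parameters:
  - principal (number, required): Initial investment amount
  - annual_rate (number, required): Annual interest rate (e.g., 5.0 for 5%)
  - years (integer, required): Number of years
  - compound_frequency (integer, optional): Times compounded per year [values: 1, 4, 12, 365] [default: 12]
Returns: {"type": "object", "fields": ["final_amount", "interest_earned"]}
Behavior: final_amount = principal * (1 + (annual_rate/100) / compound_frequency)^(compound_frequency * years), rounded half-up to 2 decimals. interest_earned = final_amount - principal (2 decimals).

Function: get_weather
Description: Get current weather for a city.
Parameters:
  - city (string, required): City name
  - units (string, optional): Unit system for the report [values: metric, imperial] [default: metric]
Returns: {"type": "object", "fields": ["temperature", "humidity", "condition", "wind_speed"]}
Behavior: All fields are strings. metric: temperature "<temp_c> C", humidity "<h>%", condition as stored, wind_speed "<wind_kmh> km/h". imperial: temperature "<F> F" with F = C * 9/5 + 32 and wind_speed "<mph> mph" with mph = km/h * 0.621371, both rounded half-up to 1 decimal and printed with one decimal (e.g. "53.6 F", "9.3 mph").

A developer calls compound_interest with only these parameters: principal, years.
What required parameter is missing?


Required parameters: principal, annual_rate, years
Provided: principal, years
Missing: annual_rate
annual_rate


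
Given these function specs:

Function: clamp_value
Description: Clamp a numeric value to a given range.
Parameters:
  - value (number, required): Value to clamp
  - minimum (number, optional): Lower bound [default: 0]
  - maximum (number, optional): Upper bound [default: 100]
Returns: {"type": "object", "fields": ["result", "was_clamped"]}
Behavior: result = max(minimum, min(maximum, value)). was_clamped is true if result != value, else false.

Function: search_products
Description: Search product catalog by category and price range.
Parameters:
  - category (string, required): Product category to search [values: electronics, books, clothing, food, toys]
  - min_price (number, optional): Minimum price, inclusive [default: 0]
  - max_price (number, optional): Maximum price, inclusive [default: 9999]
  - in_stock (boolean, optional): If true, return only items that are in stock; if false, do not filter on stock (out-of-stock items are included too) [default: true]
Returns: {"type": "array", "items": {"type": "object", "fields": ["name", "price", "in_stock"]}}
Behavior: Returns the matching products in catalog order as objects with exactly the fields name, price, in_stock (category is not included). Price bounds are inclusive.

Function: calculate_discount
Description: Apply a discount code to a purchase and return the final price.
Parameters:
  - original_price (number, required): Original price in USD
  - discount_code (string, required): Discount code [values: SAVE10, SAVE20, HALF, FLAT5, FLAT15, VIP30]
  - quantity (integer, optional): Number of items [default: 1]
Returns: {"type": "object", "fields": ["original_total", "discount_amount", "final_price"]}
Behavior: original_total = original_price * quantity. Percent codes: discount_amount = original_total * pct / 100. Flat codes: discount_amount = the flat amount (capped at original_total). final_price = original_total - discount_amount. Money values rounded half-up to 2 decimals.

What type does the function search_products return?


The search_products spec declares Returns: {"type": "array", "items": {"type": "object", "fields": ["name", "price", "in_stock"]}}
Type:
array


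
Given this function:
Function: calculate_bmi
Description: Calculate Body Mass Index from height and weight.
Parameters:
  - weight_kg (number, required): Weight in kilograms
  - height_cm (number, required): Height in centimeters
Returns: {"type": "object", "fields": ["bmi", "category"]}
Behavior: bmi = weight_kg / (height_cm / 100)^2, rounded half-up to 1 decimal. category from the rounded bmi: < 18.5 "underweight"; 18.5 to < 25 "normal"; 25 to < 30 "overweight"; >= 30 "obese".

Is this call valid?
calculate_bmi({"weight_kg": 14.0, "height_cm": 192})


Checking all required parameters present and types match... All valid.
Valid


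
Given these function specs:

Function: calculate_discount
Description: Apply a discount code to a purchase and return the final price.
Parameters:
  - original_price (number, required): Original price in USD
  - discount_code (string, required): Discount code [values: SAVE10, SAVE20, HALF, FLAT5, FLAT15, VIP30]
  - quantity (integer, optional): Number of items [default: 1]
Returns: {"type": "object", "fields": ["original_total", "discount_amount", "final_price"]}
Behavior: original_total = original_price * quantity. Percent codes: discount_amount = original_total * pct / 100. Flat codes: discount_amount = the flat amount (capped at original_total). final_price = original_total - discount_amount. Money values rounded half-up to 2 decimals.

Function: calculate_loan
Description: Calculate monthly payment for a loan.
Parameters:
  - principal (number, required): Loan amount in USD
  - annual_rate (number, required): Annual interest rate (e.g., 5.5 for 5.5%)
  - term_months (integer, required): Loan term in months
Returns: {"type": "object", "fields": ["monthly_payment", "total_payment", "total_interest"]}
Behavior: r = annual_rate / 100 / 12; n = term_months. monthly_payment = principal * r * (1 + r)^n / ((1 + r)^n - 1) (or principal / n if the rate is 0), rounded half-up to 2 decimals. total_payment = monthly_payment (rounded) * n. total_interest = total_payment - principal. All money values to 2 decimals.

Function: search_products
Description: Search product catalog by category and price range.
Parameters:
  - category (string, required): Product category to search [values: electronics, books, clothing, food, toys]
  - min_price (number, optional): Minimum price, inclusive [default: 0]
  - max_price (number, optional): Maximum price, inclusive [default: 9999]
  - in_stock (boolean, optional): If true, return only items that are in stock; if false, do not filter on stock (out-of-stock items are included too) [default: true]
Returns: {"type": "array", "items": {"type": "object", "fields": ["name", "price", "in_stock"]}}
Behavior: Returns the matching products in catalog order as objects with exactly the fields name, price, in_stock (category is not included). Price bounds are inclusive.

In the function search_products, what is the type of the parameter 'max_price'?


The search_products spec declares:
  - max_price (number, optional): Maximum price, inclusive [default: 9999]
Type:
number


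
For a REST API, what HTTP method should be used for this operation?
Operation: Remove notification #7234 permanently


GET = read, POST = create, PUT = update/replace, DELETE = remove
This operation is a removal.
DELETE


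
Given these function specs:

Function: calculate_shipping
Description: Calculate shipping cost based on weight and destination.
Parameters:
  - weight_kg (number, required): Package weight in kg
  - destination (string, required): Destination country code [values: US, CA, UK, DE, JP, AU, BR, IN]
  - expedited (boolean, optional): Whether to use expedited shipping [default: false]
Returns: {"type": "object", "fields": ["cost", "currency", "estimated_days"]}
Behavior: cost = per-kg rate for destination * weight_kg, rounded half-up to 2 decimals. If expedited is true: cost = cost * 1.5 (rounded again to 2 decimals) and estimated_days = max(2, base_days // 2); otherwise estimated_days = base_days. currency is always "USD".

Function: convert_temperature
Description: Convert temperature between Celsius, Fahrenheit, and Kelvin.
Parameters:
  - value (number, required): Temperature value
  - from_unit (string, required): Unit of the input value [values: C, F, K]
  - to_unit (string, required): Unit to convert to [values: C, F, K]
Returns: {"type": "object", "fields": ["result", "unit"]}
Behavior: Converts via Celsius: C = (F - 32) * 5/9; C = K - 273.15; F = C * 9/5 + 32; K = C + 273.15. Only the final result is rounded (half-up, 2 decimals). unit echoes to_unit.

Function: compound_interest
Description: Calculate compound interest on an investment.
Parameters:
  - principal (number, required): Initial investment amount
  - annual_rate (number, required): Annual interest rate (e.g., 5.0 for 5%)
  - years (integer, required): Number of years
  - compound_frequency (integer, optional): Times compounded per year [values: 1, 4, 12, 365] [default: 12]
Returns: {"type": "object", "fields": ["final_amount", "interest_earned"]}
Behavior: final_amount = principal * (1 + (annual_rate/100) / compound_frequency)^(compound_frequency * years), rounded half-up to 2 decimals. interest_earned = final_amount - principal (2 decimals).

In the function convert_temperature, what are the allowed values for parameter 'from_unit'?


The convert_temperature spec declares:
  - from_unit (string, required): Unit of the input value [values: C, F, K]
Allowed values:
C, F, K


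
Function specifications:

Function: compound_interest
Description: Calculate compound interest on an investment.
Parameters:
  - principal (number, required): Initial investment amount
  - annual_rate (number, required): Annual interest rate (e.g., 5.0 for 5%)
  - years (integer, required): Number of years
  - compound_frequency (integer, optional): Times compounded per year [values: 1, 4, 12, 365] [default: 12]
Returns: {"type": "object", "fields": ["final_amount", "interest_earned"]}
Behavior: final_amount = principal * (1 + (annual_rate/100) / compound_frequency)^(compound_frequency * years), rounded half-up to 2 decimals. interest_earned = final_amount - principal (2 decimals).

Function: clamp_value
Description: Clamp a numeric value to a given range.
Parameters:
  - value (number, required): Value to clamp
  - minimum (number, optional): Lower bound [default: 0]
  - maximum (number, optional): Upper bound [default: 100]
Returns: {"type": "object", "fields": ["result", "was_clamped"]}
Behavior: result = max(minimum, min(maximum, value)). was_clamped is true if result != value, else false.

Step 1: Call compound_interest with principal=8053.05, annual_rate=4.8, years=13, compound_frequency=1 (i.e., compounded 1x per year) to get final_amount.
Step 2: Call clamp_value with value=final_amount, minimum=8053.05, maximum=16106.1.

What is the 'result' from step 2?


Step 1: compound_interest
  rate per period = 4.8/100/1 = 0.048 (keep full precision); periods = 1 * 13 = 13
  (1 + 0.048)^13 = 1.83948679
  final_amount = 8053.05 * 1.83948679 = 14813.47913 -> 14813.48
  interest_earned = 14813.48 - 8053.05 = 6760.43
  -> final_amount = 14813.48
Step 2: clamp_value(value=14813.48, minimum=8053.05, maximum=16106.1)
  result = max(8053.05, min(16106.1, 14813.48)) = max(8053.05, 14813.48) = 14813.48
  was_clamped = (14813.48 != 14813.48) = false
  -> result = 14813.48
14813.48


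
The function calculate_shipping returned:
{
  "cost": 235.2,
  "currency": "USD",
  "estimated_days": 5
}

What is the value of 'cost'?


235.2


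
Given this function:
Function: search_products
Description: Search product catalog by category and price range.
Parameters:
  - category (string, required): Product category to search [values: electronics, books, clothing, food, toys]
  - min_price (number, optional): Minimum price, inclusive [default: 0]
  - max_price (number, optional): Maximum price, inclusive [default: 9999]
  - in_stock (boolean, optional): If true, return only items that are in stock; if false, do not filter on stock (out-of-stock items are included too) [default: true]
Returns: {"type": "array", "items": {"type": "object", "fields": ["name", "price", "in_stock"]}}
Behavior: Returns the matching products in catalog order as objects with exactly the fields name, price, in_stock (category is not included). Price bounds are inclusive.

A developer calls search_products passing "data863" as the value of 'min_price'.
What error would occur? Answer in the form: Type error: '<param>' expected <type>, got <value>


Spec: 'min_price' is declared as number; "data863" is a string.
Type error: 'min_price' expected number, got "data863"


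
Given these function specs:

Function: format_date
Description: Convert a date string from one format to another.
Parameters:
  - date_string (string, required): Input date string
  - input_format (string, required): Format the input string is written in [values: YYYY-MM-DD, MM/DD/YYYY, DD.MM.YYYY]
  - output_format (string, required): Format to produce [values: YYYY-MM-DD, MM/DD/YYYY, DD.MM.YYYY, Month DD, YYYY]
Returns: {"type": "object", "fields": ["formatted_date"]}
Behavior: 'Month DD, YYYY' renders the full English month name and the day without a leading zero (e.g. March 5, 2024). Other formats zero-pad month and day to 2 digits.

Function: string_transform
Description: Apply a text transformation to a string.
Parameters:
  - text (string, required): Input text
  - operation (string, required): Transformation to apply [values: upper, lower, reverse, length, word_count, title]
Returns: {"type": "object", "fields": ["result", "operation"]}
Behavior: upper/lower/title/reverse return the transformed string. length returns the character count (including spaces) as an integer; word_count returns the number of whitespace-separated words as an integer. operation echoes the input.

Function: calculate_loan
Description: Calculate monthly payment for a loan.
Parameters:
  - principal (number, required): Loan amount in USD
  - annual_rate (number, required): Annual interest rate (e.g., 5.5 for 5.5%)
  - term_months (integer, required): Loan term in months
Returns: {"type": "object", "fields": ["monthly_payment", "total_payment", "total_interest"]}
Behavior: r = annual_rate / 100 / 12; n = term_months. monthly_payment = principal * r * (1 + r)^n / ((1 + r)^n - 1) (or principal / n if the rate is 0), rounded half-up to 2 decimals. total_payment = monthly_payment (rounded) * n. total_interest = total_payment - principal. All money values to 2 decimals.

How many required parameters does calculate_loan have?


Parameters of calculate_loan: principal (required), annual_rate (required), term_months (required)
Required count:
3


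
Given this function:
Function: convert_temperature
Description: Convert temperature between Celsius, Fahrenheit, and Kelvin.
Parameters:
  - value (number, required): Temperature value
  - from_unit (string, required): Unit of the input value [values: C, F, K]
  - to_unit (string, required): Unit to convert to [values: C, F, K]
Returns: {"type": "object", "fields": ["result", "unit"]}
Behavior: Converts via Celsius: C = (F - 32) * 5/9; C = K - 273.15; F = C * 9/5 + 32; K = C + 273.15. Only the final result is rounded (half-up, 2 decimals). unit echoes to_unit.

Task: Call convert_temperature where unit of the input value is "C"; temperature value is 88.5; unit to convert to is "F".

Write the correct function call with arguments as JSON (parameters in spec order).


Mapping each described value to its parameter name:
  'Unit of the input value' -> from_unit = "C"
  'Temperature value' -> value = 88.5
  'Unit to convert to' -> to_unit = "F"
convert_temperature({"value": 88.5, "from_unit": "C", "to_unit": "F"})


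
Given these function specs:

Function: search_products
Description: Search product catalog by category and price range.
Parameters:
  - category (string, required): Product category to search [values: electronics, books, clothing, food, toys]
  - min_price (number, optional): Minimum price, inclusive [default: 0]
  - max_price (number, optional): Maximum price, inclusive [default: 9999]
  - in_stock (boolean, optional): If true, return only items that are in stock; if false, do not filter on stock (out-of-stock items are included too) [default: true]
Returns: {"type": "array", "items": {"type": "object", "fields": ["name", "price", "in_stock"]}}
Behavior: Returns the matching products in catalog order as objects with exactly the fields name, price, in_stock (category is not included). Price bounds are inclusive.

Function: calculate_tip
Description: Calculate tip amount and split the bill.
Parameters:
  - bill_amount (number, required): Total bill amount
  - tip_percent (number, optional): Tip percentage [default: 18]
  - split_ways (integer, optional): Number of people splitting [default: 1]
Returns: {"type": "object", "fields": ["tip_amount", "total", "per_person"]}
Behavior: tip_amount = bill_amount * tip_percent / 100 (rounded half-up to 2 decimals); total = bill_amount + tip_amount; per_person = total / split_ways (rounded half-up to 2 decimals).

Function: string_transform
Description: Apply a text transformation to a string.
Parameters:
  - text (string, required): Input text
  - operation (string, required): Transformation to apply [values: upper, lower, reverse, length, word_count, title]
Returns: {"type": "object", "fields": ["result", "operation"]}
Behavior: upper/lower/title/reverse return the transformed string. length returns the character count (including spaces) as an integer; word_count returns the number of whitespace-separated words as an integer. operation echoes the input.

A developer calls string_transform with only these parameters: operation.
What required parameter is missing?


Required parameters: text, operation
Provided: operation
Missing: text
text


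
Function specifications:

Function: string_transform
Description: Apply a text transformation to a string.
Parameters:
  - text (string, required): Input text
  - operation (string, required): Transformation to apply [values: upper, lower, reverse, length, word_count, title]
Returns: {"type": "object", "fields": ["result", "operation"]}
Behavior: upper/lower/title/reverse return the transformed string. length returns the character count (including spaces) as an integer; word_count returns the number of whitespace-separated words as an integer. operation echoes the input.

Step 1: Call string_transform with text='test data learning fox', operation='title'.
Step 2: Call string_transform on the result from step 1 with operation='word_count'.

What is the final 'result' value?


Step 1: string_transform(text='test data learning fox', operation='title')
  -> result = 'Test Data Learning Fox'
Step 2: string_transform(text='Test Data Learning Fox', operation='word_count')
  words: Test, Data, Learning, Fox -> 4
  -> result = 4
4


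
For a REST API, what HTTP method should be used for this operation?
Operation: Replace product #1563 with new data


GET = read, POST = create, PUT = update/replace, DELETE = remove
This operation is an update/replace.
PUT


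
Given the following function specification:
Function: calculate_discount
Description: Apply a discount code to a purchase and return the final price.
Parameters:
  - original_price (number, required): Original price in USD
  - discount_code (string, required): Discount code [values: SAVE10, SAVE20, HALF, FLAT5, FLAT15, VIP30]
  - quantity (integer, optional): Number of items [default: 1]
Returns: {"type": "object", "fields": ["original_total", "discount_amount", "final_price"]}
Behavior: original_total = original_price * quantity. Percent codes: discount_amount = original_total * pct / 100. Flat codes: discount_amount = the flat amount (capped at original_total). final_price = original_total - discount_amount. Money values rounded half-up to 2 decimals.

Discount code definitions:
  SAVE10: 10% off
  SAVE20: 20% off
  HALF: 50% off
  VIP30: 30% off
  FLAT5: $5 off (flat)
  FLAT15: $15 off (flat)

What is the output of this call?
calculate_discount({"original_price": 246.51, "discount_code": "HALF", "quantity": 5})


original_total = 246.51 * 5 = 1232.55
HALF = 50% off: discount_amount = 1232.55 * 50/100 = 616.275 -> 616.28
final_price = 1232.55 - 616.28 = 616.27
Output:
{"original_total": 1232.55, "discount_amount": 616.28, "final_price": 616.27}
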